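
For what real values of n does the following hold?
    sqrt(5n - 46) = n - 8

Square both sides: 5n - 46 = (n - 8)^2.
Expand and rearrange: n^2 - 21n + 110 = 0.
Solving gives n = 11 or n = 10.
Check each candidate in the original equation:
  n = 11: sqrt(9) = 3, while n - 8 = 3 — valid.
  n = 10: sqrt(4) = 2, while n - 8 = 2 — valid.

n = 10 or n = 11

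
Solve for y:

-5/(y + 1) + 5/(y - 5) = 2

Multiply both sides by (y + 1)(y - 5):
-5(y - 5) + 5(y + 1) = 2(y + 1)(y - 5).
Expand and collect terms: 2y² - 8y - 40 = 0.
By the quadratic formula, y = (8 ± √384) / 4, so y ≈ 6.899 or y ≈ -2.899.
Neither value makes a denominator zero (y ≠ -1, y ≠ 5), so both are valid.

y = -2.899 or y = 6.899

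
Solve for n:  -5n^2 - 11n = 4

Rearrange to standard form: -5n^2 - 11n - 4 = 0.
Discriminant: (-11)^2 - 4*(-5)*(-4) = 41.
Quadratic formula: n = (11 +/- sqrt(41)) / (-10).
So n = -11/10 - sqrt(41)/10 ~= -1.7403 or n = -11/10 + sqrt(41)/10 ~= -0.4597.

n = -1.7403 or n = -0.4597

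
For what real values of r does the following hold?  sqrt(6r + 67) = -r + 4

r = -3

Square both sides: 6r + 67 = (-r + 4)^2.
Expand and rearrange: r^2 - 14r - 51 = 0.
Solving gives r = 17 or r = -3.
Check each candidate in the original equation:
  r = 17: sqrt(169) = 13, while -r + 4 = -13 — extraneous.
  r = -3: sqrt(49) = 7, while -r + 4 = 7 — valid.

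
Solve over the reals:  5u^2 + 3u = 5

Rearrange to standard form: 5u^2 + 3u - 5 = 0.
Discriminant: (3)^2 - 4*5*(-5) = 109.
Quadratic formula: u = (-3 +/- sqrt(109)) / 10.
So u = -3/10 + sqrt(109)/10 ~= 0.744 or u = -sqrt(109)/10 - 3/10 ~= -1.344.

u = -1.344 or u = 0.744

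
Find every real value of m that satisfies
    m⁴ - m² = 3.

m = -1.5175 or m = 1.5175

Let u = m². The equation becomes u² - u - 3 = 0.
By the quadratic formula, u = 1/2 + √(13)/2 or u = 1/2 - √(13)/2.
m² = 1/2 + √(13)/2 gives m = ±√(1/2 + √(13)/2) ≈ ±1.5175.
m² = 1/2 - √(13)/2 < 0 has no real solution.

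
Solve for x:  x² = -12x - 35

x = -7 or x = -5

Bring every term to one side: x² + 12x + 35 = 0.
Factor: (x + 7)(x + 5) = 0.
So x = -7 or x = -5.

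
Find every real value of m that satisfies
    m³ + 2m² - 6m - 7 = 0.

Possible rational roots are divisors of -7. Testing m = -1 gives 0, so (m + 1) is a factor.
Divide: m³ + 2m² - 6m - 7 = (m + 1)(m² + m - 7).
Apply the quadratic formula to m² + m - 7 = 0: m = (-1 ± √29)/2, i.e. m ≈ 2.1926 or m ≈ -3.1926.

m = -3.1926 or m = -1 or m = 2.1926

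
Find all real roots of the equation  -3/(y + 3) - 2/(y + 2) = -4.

y = -2.5931 or y = -1.1569

Multiply both sides by (y + 3)(y + 2):
-3(y + 2) - 2(y + 3) = -4(y + 3)(y + 2).
Expand and collect terms: -4y^2 - 15y - 12 = 0.
By the quadratic formula, y = (15 +/- sqrt(33)) / -8, so y ~= -2.5931 or y ~= -1.1569.
Neither value makes a denominator zero (y != -3, y != -2), so both are valid.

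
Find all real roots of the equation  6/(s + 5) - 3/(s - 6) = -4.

Multiply both sides by (s + 5)(s - 6):
6(s - 6) - 3(s + 5) = -4(s + 5)(s - 6).
Expand and collect terms: -4s^2 + s + 171 = 0.
By the quadratic formula, s = (-1 +/- sqrt(2737)) / -8, so s ~= -6.4145 or s ~= 6.6645.
Neither value makes a denominator zero (s != -5, s != 6), so both are valid.

s = -6.4145 or s = 6.6645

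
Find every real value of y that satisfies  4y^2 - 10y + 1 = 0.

y = 0.1044 or y = 2.3956

Discriminant: (-10)^2 - 4*4*1 = 84.
Quadratic formula: y = (10 +/- sqrt(84)) / 8.
So y = sqrt(21)/4 + 5/4 ~= 2.3956 or y = 5/4 - sqrt(21)/4 ~= 0.1044.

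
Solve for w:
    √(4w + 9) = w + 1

w = 4

Square both sides: 4w + 9 = (w + 1)².
Expand and rearrange: w² - 2w - 8 = 0.
Solving gives w = 4 or w = -2.
Check each candidate in the original equation:
  w = 4: √(25) = 5, while w + 1 = 5 — valid.
  w = -2: √(1) = 1, while w + 1 = -1 — extraneous.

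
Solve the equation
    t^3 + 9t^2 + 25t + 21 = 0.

Possible rational roots are divisors of 21. Testing t = -3 gives 0, so (t + 3) is a factor.
Divide: t^3 + 9t^2 + 25t + 21 = (t + 3)(t^2 + 6t + 7).
Apply the quadratic formula to t^2 + 6t + 7 = 0: t = (-6 +/- sqrt(8))/2, i.e. t ~= -1.5858 or t ~= -4.4142.

t = -4.4142 or t = -3 or t = -1.5858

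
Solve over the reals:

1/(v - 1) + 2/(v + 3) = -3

v = -3.7174 or v = 0.7174

Multiply both sides by (v - 1)(v + 3):
(v + 3) + 2(v - 1) = -3(v - 1)(v + 3).
Expand and collect terms: -3v^2 - 9v + 8 = 0.
By the quadratic formula, v = (9 +/- sqrt(177)) / -6, so v ~= -3.7174 or v ~= 0.7174.
Neither value makes a denominator zero (v != 1, v != -3), so both are valid.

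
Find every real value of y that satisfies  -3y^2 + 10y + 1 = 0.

Discriminant: (10)^2 - 4*(-3)*1 = 112.
Quadratic formula: y = (-10 +/- sqrt(112)) / (-6).
So y = 5/3 - 2*sqrt(7)/3 ~= -0.0972 or y = 5/3 + 2*sqrt(7)/3 ~= 3.4305.

y = -0.0972 or y = 3.4305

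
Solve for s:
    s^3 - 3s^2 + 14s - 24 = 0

s = 2

Possible rational roots are divisors of -24. Testing s = 2 gives 0, so (s - 2) is a factor.
Divide: s^3 - 3s^2 + 14s - 24 = (s - 2)(s^2 - s + 12).
The quadratic s^2 - s + 12 has discriminant -47 < 0, so no further real roots.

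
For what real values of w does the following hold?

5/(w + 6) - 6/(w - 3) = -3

w = -7.3978 or w = 4.7311

Multiply both sides by (w + 6)(w - 3):
5(w - 3) - 6(w + 6) = -3(w + 6)(w - 3).
Expand and collect terms: -3w² - 8w + 105 = 0.
By the quadratic formula, w = (8 ± √1324) / -6, so w ≈ -7.3978 or w ≈ 4.7311.
Neither value makes a denominator zero (w ≠ -6, w ≠ 3), so both are valid.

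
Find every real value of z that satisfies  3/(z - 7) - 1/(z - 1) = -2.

Multiply both sides by (z - 7)(z - 1):
3(z - 1) - (z - 7) = -2(z - 7)(z - 1).
Expand and collect terms: -2z² + 14z - 18 = 0.
By the quadratic formula, z = (-14 ± √52) / -4, so z ≈ 1.6972 or z ≈ 5.3028.
Neither value makes a denominator zero (z ≠ 7, z ≠ 1), so both are valid.

z = 1.6972 or z = 5.3028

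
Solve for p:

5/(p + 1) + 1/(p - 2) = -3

p = -2.7913 or p = 1.7913

Multiply both sides by (p + 1)(p - 2):
5(p - 2) + (p + 1) = -3(p + 1)(p - 2).
Expand and collect terms: -3p² - 3p + 15 = 0.
By the quadratic formula, p = (3 ± √189) / -6, so p ≈ -2.7913 or p ≈ 1.7913.
Neither value makes a denominator zero (p ≠ -1, p ≠ 2), so both are valid.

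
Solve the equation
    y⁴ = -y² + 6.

y = -1.4142 or y = 1.4142

Let u = y². The equation becomes u² + u - 6 = 0.
Factor: (u + 3)(u - 2) = 0, so u = -3 or u = 2.
y² = -3 < 0 has no real solution.
y² = 2 gives y = ±√(2) ≈ ±1.4142.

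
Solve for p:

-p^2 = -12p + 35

Bring every term to one side: -p^2 + 12p - 35 = 0.
Factor: -1(p - 5)(p - 7) = 0.
So p = 5 or p = 7.

p = 5 or p = 7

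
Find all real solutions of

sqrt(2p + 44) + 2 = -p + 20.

p = 10

Isolate the radical: sqrt(2p + 44) = -p + 18.
Square both sides: 2p + 44 = (-p + 18)^2.
Expand and rearrange: p^2 - 38p + 280 = 0.
Solving gives p = 28 or p = 10.
Check each candidate in the original equation:
  p = 28: sqrt(100) = 10, while -p + 18 = -10 — extraneous.
  p = 10: sqrt(64) = 8, while -p + 18 = 8 — valid.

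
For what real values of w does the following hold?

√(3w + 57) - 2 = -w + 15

Isolate the radical: √(3w + 57) = -w + 17.
Square both sides: 3w + 57 = (-w + 17)².
Expand and rearrange: w² - 37w + 232 = 0.
Solving gives w = 29 or w = 8.
Check each candidate in the original equation:
  w = 29: √(144) = 12, while -w + 17 = -12 — extraneous.
  w = 8: √(81) = 9, while -w + 17 = 9 — valid.

w = 8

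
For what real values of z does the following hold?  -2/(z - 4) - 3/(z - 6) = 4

z = 3.307 or z = 5.443

Multiply both sides by (z - 4)(z - 6):
-2(z - 6) - 3(z - 4) = 4(z - 4)(z - 6).
Expand and collect terms: 4z² - 35z + 72 = 0.
By the quadratic formula, z = (35 ± √73) / 8, so z ≈ 5.443 or z ≈ 3.307.
Neither value makes a denominator zero (z ≠ 4, z ≠ 6), so both are valid.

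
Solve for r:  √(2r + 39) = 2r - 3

Square both sides: 2r + 39 = (2r - 3)².
Expand and rearrange: 4r² - 14r - 30 = 0.
Solving gives r = 5 or r = -1.5.
Check each candidate in the original equation:
  r = 5: √(49) = 7, while 2r - 3 = 7 — valid.
  r = -1.5: √(36) = 6, while 2r - 3 = -6 — extraneous.

r = 5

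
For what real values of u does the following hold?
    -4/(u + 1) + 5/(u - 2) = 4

Multiply both sides by (u + 1)(u - 2):
-4(u - 2) + 5(u + 1) = 4(u + 1)(u - 2).
Expand and collect terms: 4u^2 - 5u - 21 = 0.
Factor or apply the quadratic formula: u = 3 or u = -1.75.
Neither value makes a denominator zero (u != -1, u != 2), so both are valid.

u = -1.75 or u = 3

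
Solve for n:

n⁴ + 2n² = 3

Let u = n². The equation becomes u² + 2u - 3 = 0.
Factor: (u - 1)(u + 3) = 0, so u = 1 or u = -3.
n² = 1 gives n = ±1.
n² = -3 < 0 has no real solution.

n = -1 or n = 1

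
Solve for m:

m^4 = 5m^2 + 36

Let u = m^2. The equation becomes u^2 - 5u - 36 = 0.
Factor: (u - 9)(u + 4) = 0, so u = 9 or u = -4.
m^2 = 9 gives m = +/-3.
m^2 = -4 < 0 has no real solution.

m = -3 or m = 3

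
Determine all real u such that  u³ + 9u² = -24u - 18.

Rearrange: u³ + 9u² + 24u + 18 = 0.
Possible rational roots are divisors of 18. Testing u = -3 gives 0, so (u + 3) is a factor.
Divide: u³ + 9u² + 24u + 18 = (u + 3)(u² + 6u + 6).
Apply the quadratic formula to u² + 6u + 6 = 0: u = (-6 ± √12)/2, i.e. u ≈ -1.2679 or u ≈ -4.7321.

u = -4.7321 or u = -3 or u = -1.2679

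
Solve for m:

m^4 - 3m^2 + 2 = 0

m = -1.4142 or m = -1 or m = 1 or m = 1.4142

Let u = m^2. The equation becomes u^2 - 3u + 2 = 0.
Factor: (u - 2)(u - 1) = 0, so u = 2 or u = 1.
m^2 = 2 gives m = +/-sqrt(2) ~= +/-1.4142.
m^2 = 1 gives m = +/-1.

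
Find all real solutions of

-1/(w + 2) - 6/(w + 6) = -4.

w = -4.6302 or w = -1.6198

Multiply both sides by (w + 2)(w + 6):
-(w + 6) - 6(w + 2) = -4(w + 2)(w + 6).
Expand and collect terms: -4w^2 - 25w - 30 = 0.
By the quadratic formula, w = (25 +/- sqrt(145)) / -8, so w ~= -4.6302 or w ~= -1.6198.
Neither value makes a denominator zero (w != -2, w != -6), so both are valid.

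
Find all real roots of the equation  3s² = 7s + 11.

Rearrange to standard form: 3s² - 7s - 11 = 0.
Discriminant: (-7)² − 4·3·(-11) = 181.
Quadratic formula: s = (7 ± √181) / 6.
So s = 7/6 + √(181)/6 ≈ 3.4089 or s = 7/6 - √(181)/6 ≈ -1.0756.

s = -1.0756 or s = 3.4089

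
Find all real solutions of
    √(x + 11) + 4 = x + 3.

x = 5

Isolate the radical: √(x + 11) = x - 1.
Square both sides: x + 11 = (x - 1)².
Expand and rearrange: x² - 3x - 10 = 0.
Solving gives x = 5 or x = -2.
Check each candidate in the original equation:
  x = 5: √(16) = 4, while x - 1 = 4 — valid.
  x = -2: √(9) = 3, while x - 1 = -3 — extraneous.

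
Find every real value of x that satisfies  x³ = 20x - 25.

x = -5 or x = 1.382 or x = 3.618

Rearrange: x³ - 20x + 25 = 0.
Possible rational roots are divisors of 25. Testing x = -5 gives 0, so (x + 5) is a factor.
Divide: x³ - 20x + 25 = (x + 5)(x² - 5x + 5).
Apply the quadratic formula to x² - 5x + 5 = 0: x = (5 ± √5)/2, i.e. x ≈ 3.618 or x ≈ 1.382.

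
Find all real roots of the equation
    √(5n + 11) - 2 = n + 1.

n = -2 or n = 1

Isolate the radical: √(5n + 11) = n + 3.
Square both sides: 5n + 11 = (n + 3)².
Expand and rearrange: n² + n - 2 = 0.
Solving gives n = 1 or n = -2.
Check each candidate in the original equation:
  n = 1: √(16) = 4, while n + 3 = 4 — valid.
  n = -2: √(1) = 1, while n + 3 = 1 — valid.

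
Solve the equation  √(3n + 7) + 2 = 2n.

n = 3

Isolate the radical: √(3n + 7) = 2n - 2.
Square both sides: 3n + 7 = (2n - 2)².
Expand and rearrange: 4n² - 11n - 3 = 0.
Solving gives n = 3 or n = -0.25.
Check each candidate in the original equation:
  n = 3: √(16) = 4, while 2n - 2 = 4 — valid.
  n = -0.25: √(6.25) = 2.5, while 2n - 2 = -2.5 — extraneous.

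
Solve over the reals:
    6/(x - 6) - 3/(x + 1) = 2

Multiply both sides by (x - 6)(x + 1):
6(x + 1) - 3(x - 6) = 2(x - 6)(x + 1).
Expand and collect terms: 2x^2 - 13x - 36 = 0.
By the quadratic formula, x = (13 +/- sqrt(457)) / 4, so x ~= 8.5944 or x ~= -2.0944.
Neither value makes a denominator zero (x != 6, x != -1), so both are valid.

x = -2.0944 or x = 8.5944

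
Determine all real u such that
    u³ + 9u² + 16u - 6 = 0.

Possible rational roots are divisors of -6. Testing u = -3 gives 0, so (u + 3) is a factor.
Divide: u³ + 9u² + 16u - 6 = (u + 3)(u² + 6u - 2).
Apply the quadratic formula to u² + 6u - 2 = 0: u = (-6 ± √44)/2, i.e. u ≈ 0.3166 or u ≈ -6.3166.

u = -6.3166 or u = -3 or u = 0.3166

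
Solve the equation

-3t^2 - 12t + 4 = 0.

Discriminant: (-12)^2 - 4*(-3)*4 = 192.
Quadratic formula: t = (12 +/- sqrt(192)) / (-6).
So t = -4*sqrt(3)/3 - 2 ~= -4.3094 or t = -2 + 4*sqrt(3)/3 ~= 0.3094.

t = -4.3094 or t = 0.3094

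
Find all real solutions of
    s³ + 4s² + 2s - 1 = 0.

Possible rational roots are divisors of -1. Testing s = -1 gives 0, so (s + 1) is a factor.
Divide: s³ + 4s² + 2s - 1 = (s + 1)(s² + 3s - 1).
Apply the quadratic formula to s² + 3s - 1 = 0: s = (-3 ± √13)/2, i.e. s ≈ 0.3028 or s ≈ -3.3028.

s = -3.3028 or s = -1 or s = 0.3028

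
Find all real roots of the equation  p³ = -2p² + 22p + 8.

p = -5.6458 or p = -0.3542 or p = 4

Rearrange: p³ + 2p² - 22p - 8 = 0.
Possible rational roots are divisors of -8. Testing p = 4 gives 0, so (p - 4) is a factor.
Divide: p³ + 2p² - 22p - 8 = (p - 4)(p² + 6p + 2).
Apply the quadratic formula to p² + 6p + 2 = 0: p = (-6 ± √28)/2, i.e. p ≈ -0.3542 or p ≈ -5.6458.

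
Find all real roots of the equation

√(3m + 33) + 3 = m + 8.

m = 1

Isolate the radical: √(3m + 33) = m + 5.
Square both sides: 3m + 33 = (m + 5)².
Expand and rearrange: m² + 7m - 8 = 0.
Solving gives m = 1 or m = -8.
Check each candidate in the original equation:
  m = 1: √(36) = 6, while m + 5 = 6 — valid.
  m = -8: √(9) = 3, while m + 5 = -3 — extraneous.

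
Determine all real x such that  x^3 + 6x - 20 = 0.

Possible rational roots are divisors of -20. Testing x = 2 gives 0, so (x - 2) is a factor.
Divide: x^3 + 6x - 20 = (x - 2)(x^2 + 2x + 10).
The quadratic x^2 + 2x + 10 has discriminant -36 < 0, so no further real roots.

x = 2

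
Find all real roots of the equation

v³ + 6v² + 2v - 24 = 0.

v = -4 or v = -3.6458 or v = 1.6458

Possible rational roots are divisors of -24. Testing v = -4 gives 0, so (v + 4) is a factor.
Divide: v³ + 6v² + 2v - 24 = (v + 4)(v² + 2v - 6).
Apply the quadratic formula to v² + 2v - 6 = 0: v = (-2 ± √28)/2, i.e. v ≈ 1.6458 or v ≈ -3.6458.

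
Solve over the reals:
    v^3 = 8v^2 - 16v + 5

Rearrange: v^3 - 8v^2 + 16v - 5 = 0.
Possible rational roots are divisors of -5. Testing v = 5 gives 0, so (v - 5) is a factor.
Divide: v^3 - 8v^2 + 16v - 5 = (v - 5)(v^2 - 3v + 1).
Apply the quadratic formula to v^2 - 3v + 1 = 0: v = (3 +/- sqrt(5))/2, i.e. v ~= 2.618 or v ~= 0.382.

v = 0.382 or v = 2.618 or v = 5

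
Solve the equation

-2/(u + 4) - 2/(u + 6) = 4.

Multiply both sides by (u + 4)(u + 6):
-2(u + 6) - 2(u + 4) = 4(u + 4)(u + 6).
Expand and collect terms: 4u² + 44u + 116 = 0.
By the quadratic formula, u = (-44 ± √80) / 8, so u ≈ -4.382 or u ≈ -6.618.
Neither value makes a denominator zero (u ≠ -4, u ≠ -6), so both are valid.

u = -6.618 or u = -4.382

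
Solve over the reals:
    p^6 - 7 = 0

Let u = p^3. The equation becomes u^2 - 7 = 0.
By the quadratic formula, u = sqrt(7) or u = -sqrt(7).
p^3 = sqrt(7) gives p = (sqrt(7))^(1/3) ~= 1.3831.
p^3 = -sqrt(7) gives p = -(sqrt(7))^(1/3) ~= -1.3831.

p = -1.3831 or p = 1.3831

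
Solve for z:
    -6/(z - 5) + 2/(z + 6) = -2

Multiply both sides by (z - 5)(z + 6):
-6(z + 6) + 2(z - 5) = -2(z - 5)(z + 6).
Expand and collect terms: -2z² + 2z + 106 = 0.
By the quadratic formula, z = (-2 ± √852) / -4, so z ≈ -6.7973 or z ≈ 7.7973.
Neither value makes a denominator zero (z ≠ 5, z ≠ -6), so both are valid.

z = -6.7973 or z = 7.7973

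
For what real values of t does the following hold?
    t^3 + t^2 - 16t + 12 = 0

Possible rational roots are divisors of 12. Testing t = 3 gives 0, so (t - 3) is a factor.
Divide: t^3 + t^2 - 16t + 12 = (t - 3)(t^2 + 4t - 4).
Apply the quadratic formula to t^2 + 4t - 4 = 0: t = (-4 +/- sqrt(32))/2, i.e. t ~= 0.8284 or t ~= -4.8284.

t = -4.8284 or t = 0.8284 or t = 3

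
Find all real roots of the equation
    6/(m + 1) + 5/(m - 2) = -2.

m = -5.5 or m = 1

Multiply both sides by (m + 1)(m - 2):
6(m - 2) + 5(m + 1) = -2(m + 1)(m - 2).
Expand and collect terms: -2m² - 9m + 11 = 0.
Factor or apply the quadratic formula: m = -5.5 or m = 1.
Neither value makes a denominator zero (m ≠ -1, m ≠ 2), so both are valid.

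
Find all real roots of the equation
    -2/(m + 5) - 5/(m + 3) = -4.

m = -4.7111 or m = -1.5389

Multiply both sides by (m + 5)(m + 3):
-2(m + 3) - 5(m + 5) = -4(m + 5)(m + 3).
Expand and collect terms: -4m^2 - 25m - 29 = 0.
By the quadratic formula, m = (25 +/- sqrt(161)) / -8, so m ~= -4.7111 or m ~= -1.5389.
Neither value makes a denominator zero (m != -5, m != -3), so both are valid.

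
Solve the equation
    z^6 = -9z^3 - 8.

Let u = z^3. The equation becomes u^2 + 9u + 8 = 0.
Factor: (u + 1)(u + 8) = 0, so u = -1 or u = -8.
z^3 = -1 gives z = -1.
z^3 = -8 gives z = -2.

z = -2 or z = -1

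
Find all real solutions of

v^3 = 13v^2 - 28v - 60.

v = -1.2915 or v = 5 or v = 9.2915

Rearrange: v^3 - 13v^2 + 28v + 60 = 0.
Possible rational roots are divisors of 60. Testing v = 5 gives 0, so (v - 5) is a factor.
Divide: v^3 - 13v^2 + 28v + 60 = (v - 5)(v^2 - 8v - 12).
Apply the quadratic formula to v^2 - 8v - 12 = 0: v = (8 +/- sqrt(112))/2, i.e. v ~= 9.2915 or v ~= -1.2915.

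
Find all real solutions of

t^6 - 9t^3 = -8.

t = 1 or t = 2

Let u = t^3. The equation becomes u^2 - 9u + 8 = 0.
Factor: (u - 1)(u - 8) = 0, so u = 1 or u = 8.
t^3 = 1 gives t = 1.
t^3 = 8 gives t = 2.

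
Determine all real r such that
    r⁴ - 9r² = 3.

r = -3.0532 or r = 3.0532

Let u = r². The equation becomes u² - 9u - 3 = 0.
By the quadratic formula, u = 9/2 + √(93)/2 or u = 9/2 - √(93)/2.
r² = 9/2 + √(93)/2 gives r = ±√(9/2 + √(93)/2) ≈ ±3.0532.
r² = 9/2 - √(93)/2 < 0 has no real solution.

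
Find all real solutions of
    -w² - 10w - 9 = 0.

Factor: -1(w + 1)(w + 9) = 0.
So w = -1 or w = -9.

w = -9 or w = -1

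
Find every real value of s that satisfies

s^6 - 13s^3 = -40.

s = 1.71 or s = 2

Let u = s^3. The equation becomes u^2 - 13u + 40 = 0.
Factor: (u - 8)(u - 5) = 0, so u = 8 or u = 5.
s^3 = 8 gives s = 2.
s^3 = 5 gives s = (5)^(1/3) ~= 1.71.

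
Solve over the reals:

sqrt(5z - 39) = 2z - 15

Square both sides: 5z - 39 = (2z - 15)^2.
Expand and rearrange: 4z^2 - 65z + 264 = 0.
Solving gives z = 8.25 or z = 8.
Check each candidate in the original equation:
  z = 8.25: sqrt(2.25) = 1.5, while 2z - 15 = 1.5 — valid.
  z = 8: sqrt(1) = 1, while 2z - 15 = 1 — valid.

z = 8 or z = 8.25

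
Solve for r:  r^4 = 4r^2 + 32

Let u = r^2. The equation becomes u^2 - 4u - 32 = 0.
Factor: (u + 4)(u - 8) = 0, so u = -4 or u = 8.
r^2 = -4 < 0 has no real solution.
r^2 = 8 gives r = +/-2*sqrt(2) ~= +/-2.8284.

r = -2.8284 or r = 2.8284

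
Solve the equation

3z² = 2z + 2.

Rearrange to standard form: 3z² - 2z - 2 = 0.
Discriminant: (-2)² − 4·3·(-2) = 28.
Quadratic formula: z = (2 ± √28) / 6.
So z = 1/3 + √(7)/3 ≈ 1.2153 or z = 1/3 - √(7)/3 ≈ -0.5486.

z = -0.5486 or z = 1.2153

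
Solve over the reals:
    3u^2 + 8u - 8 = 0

u = -3.4415 or u = 0.7749

Discriminant: (8)^2 - 4*3*(-8) = 160.
Quadratic formula: u = (-8 +/- sqrt(160)) / 6.
So u = -4/3 + 2*sqrt(10)/3 ~= 0.7749 or u = -2*sqrt(10)/3 - 4/3 ~= -3.4415.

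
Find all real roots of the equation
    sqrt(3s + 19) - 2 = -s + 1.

Isolate the radical: sqrt(3s + 19) = -s + 3.
Square both sides: 3s + 19 = (-s + 3)^2.
Expand and rearrange: s^2 - 9s - 10 = 0.
Solving gives s = 10 or s = -1.
Check each candidate in the original equation:
  s = 10: sqrt(49) = 7, while -s + 3 = -7 — extraneous.
  s = -1: sqrt(16) = 4, while -s + 3 = 4 — valid.

s = -1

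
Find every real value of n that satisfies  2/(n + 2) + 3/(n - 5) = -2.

n = -3.2231 or n = 3.7231

Multiply both sides by (n + 2)(n - 5):
2(n - 5) + 3(n + 2) = -2(n + 2)(n - 5).
Expand and collect terms: -2n² + n + 24 = 0.
By the quadratic formula, n = (-1 ± √193) / -4, so n ≈ -3.2231 or n ≈ 3.7231.
Neither value makes a denominator zero (n ≠ -2, n ≠ 5), so both are valid.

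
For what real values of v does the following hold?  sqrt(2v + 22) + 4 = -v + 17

v = 7

Isolate the radical: sqrt(2v + 22) = -v + 13.
Square both sides: 2v + 22 = (-v + 13)^2.
Expand and rearrange: v^2 - 28v + 147 = 0.
Solving gives v = 21 or v = 7.
Check each candidate in the original equation:
  v = 21: sqrt(64) = 8, while -v + 13 = -8 — extraneous.
  v = 7: sqrt(36) = 6, while -v + 13 = 6 — valid.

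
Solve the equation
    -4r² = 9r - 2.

Rearrange to standard form: -4r² - 9r + 2 = 0.
Discriminant: (-9)² − 4·(-4)·2 = 113.
Quadratic formula: r = (9 ± √113) / (-8).
So r = -√(113)/8 - 9/8 ≈ -2.4538 or r = -9/8 + √(113)/8 ≈ 0.2038.

r = -2.4538 or r = 0.2038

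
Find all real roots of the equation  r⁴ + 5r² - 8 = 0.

Let u = r². The equation becomes u² + 5u - 8 = 0.
By the quadratic formula, u = -5/2 + √(57)/2 or u = -√(57)/2 - 5/2.
r² = -5/2 + √(57)/2 gives r = ±√(-5/2 + √(57)/2) ≈ ±1.1291.
r² = -√(57)/2 - 5/2 < 0 has no real solution.

r = -1.1291 or r = 1.1291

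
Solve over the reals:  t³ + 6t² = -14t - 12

Rearrange: t³ + 6t² + 14t + 12 = 0.
Possible rational roots are divisors of 12. Testing t = -2 gives 0, so (t + 2) is a factor.
Divide: t³ + 6t² + 14t + 12 = (t + 2)(t² + 4t + 6).
The quadratic t² + 4t + 6 has discriminant -8 < 0, so no further real roots.

t = -2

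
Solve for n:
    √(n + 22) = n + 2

n = 3

Square both sides: n + 22 = (n + 2)².
Expand and rearrange: n² + 3n - 18 = 0.
Solving gives n = 3 or n = -6.
Check each candidate in the original equation:
  n = 3: √(25) = 5, while n + 2 = 5 — valid.
  n = -6: √(16) = 4, while n + 2 = -4 — extraneous.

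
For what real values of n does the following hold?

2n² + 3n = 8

Rearrange to standard form: 2n² + 3n - 8 = 0.
Discriminant: (3)² − 4·2·(-8) = 73.
Quadratic formula: n = (-3 ± √73) / 4.
So n = -3/4 + √(73)/4 ≈ 1.386 or n = -√(73)/4 - 3/4 ≈ -2.886.

n = -2.886 or n = 1.386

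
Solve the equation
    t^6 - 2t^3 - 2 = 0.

Let u = t^3. The equation becomes u^2 - 2u - 2 = 0.
By the quadratic formula, u = 1 + sqrt(3) or u = 1 - sqrt(3).
t^3 = 1 + sqrt(3) gives t = (1 + sqrt(3))^(1/3) ~= 1.398.
t^3 = 1 - sqrt(3) gives t = -(-1 + sqrt(3))^(1/3) ~= -0.9013.

t = -0.9013 or t = 1.398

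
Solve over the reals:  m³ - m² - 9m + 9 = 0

Possible rational roots are divisors of 9. Testing m = 3 gives 0, so (m - 3) is a factor.
Divide: m³ - m² - 9m + 9 = (m - 3)(m² + 2m - 3).
Factor the quadratic: m = 1 or m = -3.

m = -3 or m = 1 or m = 3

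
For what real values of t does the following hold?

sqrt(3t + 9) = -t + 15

t = 9

Square both sides: 3t + 9 = (-t + 15)^2.
Expand and rearrange: t^2 - 33t + 216 = 0.
Solving gives t = 24 or t = 9.
Check each candidate in the original equation:
  t = 24: sqrt(81) = 9, while -t + 15 = -9 — extraneous.
  t = 9: sqrt(36) = 6, while -t + 15 = 6 — valid.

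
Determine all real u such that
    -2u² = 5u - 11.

Rearrange to standard form: -2u² - 5u + 11 = 0.
Discriminant: (-5)² − 4·(-2)·11 = 113.
Quadratic formula: u = (5 ± √113) / (-4).
So u = -√(113)/4 - 5/4 ≈ -3.9075 or u = -5/4 + √(113)/4 ≈ 1.4075.

u = -3.9075 or u = 1.4075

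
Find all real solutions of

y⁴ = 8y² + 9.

y = -3 or y = 3

Let u = y². The equation becomes u² - 8u - 9 = 0.
Factor: (u + 1)(u - 9) = 0, so u = -1 or u = 9.
y² = -1 < 0 has no real solution.
y² = 9 gives y = ±3.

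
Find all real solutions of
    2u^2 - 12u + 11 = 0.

u = 1.1292 or u = 4.8708

Discriminant: (-12)^2 - 4*2*11 = 56.
Quadratic formula: u = (12 +/- sqrt(56)) / 4.
So u = sqrt(14)/2 + 3 ~= 4.8708 or u = 3 - sqrt(14)/2 ~= 1.1292.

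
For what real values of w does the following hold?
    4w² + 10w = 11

w = -3.3267 or w = 0.8267

Rearrange to standard form: 4w² + 10w - 11 = 0.
Discriminant: (10)² − 4·4·(-11) = 276.
Quadratic formula: w = (-10 ± √276) / 8.
So w = -5/4 + √(69)/4 ≈ 0.8267 or w = -√(69)/4 - 5/4 ≈ -3.3267.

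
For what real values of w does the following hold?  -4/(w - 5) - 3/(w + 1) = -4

w = -0.3678 or w = 6.1178

Multiply both sides by (w - 5)(w + 1):
-4(w + 1) - 3(w - 5) = -4(w - 5)(w + 1).
Expand and collect terms: -4w² + 23w + 9 = 0.
By the quadratic formula, w = (-23 ± √673) / -8, so w ≈ -0.3678 or w ≈ 6.1178.
Neither value makes a denominator zero (w ≠ 5, w ≠ -1), so both are valid.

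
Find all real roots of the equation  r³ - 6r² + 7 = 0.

Possible rational roots are divisors of 7. Testing r = -1 gives 0, so (r + 1) is a factor.
Divide: r³ - 6r² + 7 = (r + 1)(r² - 7r + 7).
Apply the quadratic formula to r² - 7r + 7 = 0: r = (7 ± √21)/2, i.e. r ≈ 5.7913 or r ≈ 1.2087.

r = -1 or r = 1.2087 or r = 5.7913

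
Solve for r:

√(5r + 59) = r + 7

Square both sides: 5r + 59 = (r + 7)².
Expand and rearrange: r² + 9r - 10 = 0.
Solving gives r = 1 or r = -10.
Check each candidate in the original equation:
  r = 1: √(64) = 8, while r + 7 = 8 — valid.
  r = -10: √(9) = 3, while r + 7 = -3 — extraneous.

r = 1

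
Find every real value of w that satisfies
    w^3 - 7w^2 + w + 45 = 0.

Possible rational roots are divisors of 45. Testing w = 5 gives 0, so (w - 5) is a factor.
Divide: w^3 - 7w^2 + w + 45 = (w - 5)(w^2 - 2w - 9).
Apply the quadratic formula to w^2 - 2w - 9 = 0: w = (2 +/- sqrt(40))/2, i.e. w ~= 4.1623 or w ~= -2.1623.

w = -2.1623 or w = 4.1623 or w = 5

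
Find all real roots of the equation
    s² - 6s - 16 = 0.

Factor: (s + 2)(s - 8) = 0.
So s = -2 or s = 8.

s = -2 or s = 8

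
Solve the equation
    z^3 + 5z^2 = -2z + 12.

z = -3.2361 or z = -3 or z = 1.2361

Rearrange: z^3 + 5z^2 + 2z - 12 = 0.
Possible rational roots are divisors of -12. Testing z = -3 gives 0, so (z + 3) is a factor.
Divide: z^3 + 5z^2 + 2z - 12 = (z + 3)(z^2 + 2z - 4).
Apply the quadratic formula to z^2 + 2z - 4 = 0: z = (-2 +/- sqrt(20))/2, i.e. z ~= 1.2361 or z ~= -3.2361.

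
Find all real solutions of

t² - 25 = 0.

Factor: (t + 5)(t - 5) = 0.
So t = -5 or t = 5.

t = -5 or t = 5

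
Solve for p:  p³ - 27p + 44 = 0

Possible rational roots are divisors of 44. Testing p = 4 gives 0, so (p - 4) is a factor.
Divide: p³ - 27p + 44 = (p - 4)(p² + 4p - 11).
Apply the quadratic formula to p² + 4p - 11 = 0: p = (-4 ± √60)/2, i.e. p ≈ 1.873 or p ≈ -5.873.

p = -5.873 or p = 1.873 or p = 4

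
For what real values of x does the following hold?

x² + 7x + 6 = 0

Factor: (x + 6)(x + 1) = 0.
So x = -6 or x = -1.

x = -6 or x = -1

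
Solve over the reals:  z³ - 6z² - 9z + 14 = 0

z = -2 or z = 1 or z = 7

Possible rational roots are divisors of 14. Testing z = -2 gives 0, so (z + 2) is a factor.
Divide: z³ - 6z² - 9z + 14 = (z + 2)(z² - 8z + 7).
Factor the quadratic: z = 7 or z = 1.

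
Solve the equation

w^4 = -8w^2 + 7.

Let u = w^2. The equation becomes u^2 + 8u - 7 = 0.
By the quadratic formula, u = -4 + sqrt(23) or u = -sqrt(23) - 4.
w^2 = -4 + sqrt(23) gives w = +/-sqrt(-4 + sqrt(23)) ~= +/-0.8921.
w^2 = -sqrt(23) - 4 < 0 has no real solution.

w = -0.8921 or w = 0.8921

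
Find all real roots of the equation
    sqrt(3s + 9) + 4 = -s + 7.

Isolate the radical: sqrt(3s + 9) = -s + 3.
Square both sides: 3s + 9 = (-s + 3)^2.
Expand and rearrange: s^2 - 9s = 0.
Solving gives s = 9 or s = 0.
Check each candidate in the original equation:
  s = 9: sqrt(36) = 6, while -s + 3 = -6 — extraneous.
  s = 0: sqrt(9) = 3, while -s + 3 = 3 — valid.

s = 0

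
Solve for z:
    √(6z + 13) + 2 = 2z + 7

Isolate the radical: √(6z + 13) = 2z + 5.
Square both sides: 6z + 13 = (2z + 5)².
Expand and rearrange: 4z² + 14z + 12 = 0.
Solving gives z = -1.5 or z = -2.
Check each candidate in the original equation:
  z = -1.5: √(4) = 2, while 2z + 5 = 2 — valid.
  z = -2: √(1) = 1, while 2z + 5 = 1 — valid.

z = -2 or z = -1.5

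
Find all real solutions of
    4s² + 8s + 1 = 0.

s = -1.866 or s = -0.134

Discriminant: (8)² − 4·4·1 = 48.
Quadratic formula: s = (-8 ± √48) / 8.
So s = -1 + √(3)/2 ≈ -0.134 or s = -1 - √(3)/2 ≈ -1.866.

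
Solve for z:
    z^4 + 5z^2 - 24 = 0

z = -1.7321 or z = 1.7321

Let u = z^2. The equation becomes u^2 + 5u - 24 = 0.
Factor: (u - 3)(u + 8) = 0, so u = 3 or u = -8.
z^2 = 3 gives z = +/-sqrt(3) ~= +/-1.7321.
z^2 = -8 < 0 has no real solution.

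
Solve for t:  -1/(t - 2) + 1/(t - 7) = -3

Multiply both sides by (t - 2)(t - 7):
-(t - 7) + (t - 2) = -3(t - 2)(t - 7).
Expand and collect terms: -3t² + 27t - 47 = 0.
By the quadratic formula, t = (-27 ± √165) / -6, so t ≈ 2.3591 or t ≈ 6.6409.
Neither value makes a denominator zero (t ≠ 2, t ≠ 7), so both are valid.

t = 2.3591 or t = 6.6409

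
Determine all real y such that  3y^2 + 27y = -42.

Bring every term to one side: 3y^2 + 27y + 42 = 0.
Factor: 3(y + 2)(y + 7) = 0.
So y = -2 or y = -7.

y = -7 or y = -2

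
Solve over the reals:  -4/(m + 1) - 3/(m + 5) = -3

Multiply both sides by (m + 1)(m + 5):
-4(m + 5) - 3(m + 1) = -3(m + 1)(m + 5).
Expand and collect terms: -3m² - 11m + 8 = 0.
By the quadratic formula, m = (11 ± √217) / -6, so m ≈ -4.2885 or m ≈ 0.6218.
Neither value makes a denominator zero (m ≠ -1, m ≠ -5), so both are valid.

m = -4.2885 or m = 0.6218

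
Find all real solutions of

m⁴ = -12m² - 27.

Let u = m². The equation becomes u² + 12u + 27 = 0.
Factor: (u + 9)(u + 3) = 0, so u = -9 or u = -3.
m² = -9 < 0 has no real solution.
m² = -3 < 0 has no real solution.

No real solutions.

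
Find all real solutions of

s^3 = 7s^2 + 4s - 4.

s = -1 or s = 0.5359 or s = 7.4641

Rearrange: s^3 - 7s^2 - 4s + 4 = 0.
Possible rational roots are divisors of 4. Testing s = -1 gives 0, so (s + 1) is a factor.
Divide: s^3 - 7s^2 - 4s + 4 = (s + 1)(s^2 - 8s + 4).
Apply the quadratic formula to s^2 - 8s + 4 = 0: s = (8 +/- sqrt(48))/2, i.e. s ~= 7.4641 or s ~= 0.5359.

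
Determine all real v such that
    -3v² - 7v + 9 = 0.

Discriminant: (-7)² − 4·(-3)·9 = 157.
Quadratic formula: v = (7 ± √157) / (-6).
So v = -√(157)/6 - 7/6 ≈ -3.255 or v = -7/6 + √(157)/6 ≈ 0.9217.

v = -3.255 or v = 0.9217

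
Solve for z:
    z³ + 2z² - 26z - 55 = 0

z = -5 or z = -2.1401 or z = 5.1401

Possible rational roots are divisors of -55. Testing z = -5 gives 0, so (z + 5) is a factor.
Divide: z³ + 2z² - 26z - 55 = (z + 5)(z² - 3z - 11).
Apply the quadratic formula to z² - 3z - 11 = 0: z = (3 ± √53)/2, i.e. z ≈ 5.1401 or z ≈ -2.1401.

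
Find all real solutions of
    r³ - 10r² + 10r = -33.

r = -1.3218 or r = 3 or r = 8.3218

Rearrange: r³ - 10r² + 10r + 33 = 0.
Possible rational roots are divisors of 33. Testing r = 3 gives 0, so (r - 3) is a factor.
Divide: r³ - 10r² + 10r + 33 = (r - 3)(r² - 7r - 11).
Apply the quadratic formula to r² - 7r - 11 = 0: r = (7 ± √93)/2, i.e. r ≈ 8.3218 or r ≈ -1.3218.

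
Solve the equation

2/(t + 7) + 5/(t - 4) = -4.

t = -7.5606 or t = 2.8106

Multiply both sides by (t + 7)(t - 4):
2(t - 4) + 5(t + 7) = -4(t + 7)(t - 4).
Expand and collect terms: -4t^2 - 19t + 85 = 0.
By the quadratic formula, t = (19 +/- sqrt(1721)) / -8, so t ~= -7.5606 or t ~= 2.8106.
Neither value makes a denominator zero (t != -7, t != 4), so both are valid.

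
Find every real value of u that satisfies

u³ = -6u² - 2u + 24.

Rearrange: u³ + 6u² + 2u - 24 = 0.
Possible rational roots are divisors of -24. Testing u = -4 gives 0, so (u + 4) is a factor.
Divide: u³ + 6u² + 2u - 24 = (u + 4)(u² + 2u - 6).
Apply the quadratic formula to u² + 2u - 6 = 0: u = (-2 ± √28)/2, i.e. u ≈ 1.6458 or u ≈ -3.6458.

u = -4 or u = -3.6458 or u = 1.6458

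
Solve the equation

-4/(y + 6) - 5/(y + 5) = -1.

Multiply both sides by (y + 6)(y + 5):
-4(y + 5) - 5(y + 6) = -(y + 6)(y + 5).
Expand and collect terms: -y² - 2y + 20 = 0.
By the quadratic formula, y = (2 ± √84) / -2, so y ≈ -5.5826 or y ≈ 3.5826.
Neither value makes a denominator zero (y ≠ -6, y ≠ -5), so both are valid.

y = -5.5826 or y = 3.5826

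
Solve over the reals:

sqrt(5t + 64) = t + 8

Square both sides: 5t + 64 = (t + 8)^2.
Expand and rearrange: t^2 + 11t = 0.
Solving gives t = 0 or t = -11.
Check each candidate in the original equation:
  t = 0: sqrt(64) = 8, while t + 8 = 8 — valid.
  t = -11: sqrt(9) = 3, while t + 8 = -3 — extraneous.

t = 0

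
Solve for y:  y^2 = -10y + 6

y = -10.5678 or y = 0.5678

Rearrange to standard form: y^2 + 10y - 6 = 0.
Discriminant: (10)^2 - 4*1*(-6) = 124.
Quadratic formula: y = (-10 +/- sqrt(124)) / 2.
So y = -5 + sqrt(31) ~= 0.5678 or y = -sqrt(31) - 5 ~= -10.5678.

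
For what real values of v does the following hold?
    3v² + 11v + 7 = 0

v = -2.8471 or v = -0.8195

Discriminant: (11)² − 4·3·7 = 37.
Quadratic formula: v = (-11 ± √37) / 6.
So v = -11/6 + √(37)/6 ≈ -0.8195 or v = -11/6 - √(37)/6 ≈ -2.8471.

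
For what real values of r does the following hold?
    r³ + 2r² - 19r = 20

Rearrange: r³ + 2r² - 19r - 20 = 0.
Possible rational roots are divisors of -20. Testing r = 4 gives 0, so (r - 4) is a factor.
Divide: r³ + 2r² - 19r - 20 = (r - 4)(r² + 6r + 5).
Factor the quadratic: r = -1 or r = -5.

r = -5 or r = -1 or r = 4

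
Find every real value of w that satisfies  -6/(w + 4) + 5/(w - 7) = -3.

w = -1.5131 or w = 4.8465

Multiply both sides by (w + 4)(w - 7):
-6(w - 7) + 5(w + 4) = -3(w + 4)(w - 7).
Expand and collect terms: -3w^2 + 10w + 22 = 0.
By the quadratic formula, w = (-10 +/- sqrt(364)) / -6, so w ~= -1.5131 or w ~= 4.8465.
Neither value makes a denominator zero (w != -4, w != 7), so both are valid.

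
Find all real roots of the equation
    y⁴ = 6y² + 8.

y = -2.6689 or y = 2.6689

Let u = y². The equation becomes u² - 6u - 8 = 0.
By the quadratic formula, u = 3 + √(17) or u = 3 - √(17).
y² = 3 + √(17) gives y = ±√(3 + √(17)) ≈ ±2.6689.
y² = 3 - √(17) < 0 has no real solution.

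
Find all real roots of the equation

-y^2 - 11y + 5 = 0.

Discriminant: (-11)^2 - 4*(-1)*5 = 141.
Quadratic formula: y = (11 +/- sqrt(141)) / (-2).
So y = -sqrt(141)/2 - 11/2 ~= -11.4372 or y = -11/2 + sqrt(141)/2 ~= 0.4372.

y = -11.4372 or y = 0.4372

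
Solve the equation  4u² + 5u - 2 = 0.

u = -1.5687 or u = 0.3187

Discriminant: (5)² − 4·4·(-2) = 57.
Quadratic formula: u = (-5 ± √57) / 8.
So u = -5/8 + √(57)/8 ≈ 0.3187 or u = -√(57)/8 - 5/8 ≈ -1.5687.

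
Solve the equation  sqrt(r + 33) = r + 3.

Square both sides: r + 33 = (r + 3)^2.
Expand and rearrange: r^2 + 5r - 24 = 0.
Solving gives r = 3 or r = -8.
Check each candidate in the original equation:
  r = 3: sqrt(36) = 6, while r + 3 = 6 — valid.
  r = -8: sqrt(25) = 5, while r + 3 = -5 — extraneous.

r = 3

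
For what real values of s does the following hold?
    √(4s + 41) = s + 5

Square both sides: 4s + 41 = (s + 5)².
Expand and rearrange: s² + 6s - 16 = 0.
Solving gives s = 2 or s = -8.
Check each candidate in the original equation:
  s = 2: √(49) = 7, while s + 5 = 7 — valid.
  s = -8: √(9) = 3, while s + 5 = -3 — extraneous.

s = 2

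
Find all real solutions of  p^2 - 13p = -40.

Bring every term to one side: p^2 - 13p + 40 = 0.
Factor: (p - 5)(p - 8) = 0.
So p = 5 or p = 8.

p = 5 or p = 8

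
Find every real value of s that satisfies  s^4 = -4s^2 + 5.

s = -1 or s = 1

Let u = s^2. The equation becomes u^2 + 4u - 5 = 0.
Factor: (u + 5)(u - 1) = 0, so u = -5 or u = 1.
s^2 = -5 < 0 has no real solution.
s^2 = 1 gives s = +/-1.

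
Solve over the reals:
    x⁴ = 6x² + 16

x = -2.8284 or x = 2.8284

Let u = x². The equation becomes u² - 6u - 16 = 0.
Factor: (u - 8)(u + 2) = 0, so u = 8 or u = -2.
x² = 8 gives x = ±2·√(2) ≈ ±2.8284.
x² = -2 < 0 has no real solution.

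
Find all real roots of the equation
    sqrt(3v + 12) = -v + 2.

Square both sides: 3v + 12 = (-v + 2)^2.
Expand and rearrange: v^2 - 7v - 8 = 0.
Solving gives v = 8 or v = -1.
Check each candidate in the original equation:
  v = 8: sqrt(36) = 6, while -v + 2 = -6 — extraneous.
  v = -1: sqrt(9) = 3, while -v + 2 = 3 — valid.

v = -1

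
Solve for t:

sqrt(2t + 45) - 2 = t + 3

Isolate the radical: sqrt(2t + 45) = t + 5.
Square both sides: 2t + 45 = (t + 5)^2.
Expand and rearrange: t^2 + 8t - 20 = 0.
Solving gives t = 2 or t = -10.
Check each candidate in the original equation:
  t = 2: sqrt(49) = 7, while t + 5 = 7 — valid.
  t = -10: sqrt(25) = 5, while t + 5 = -5 — extraneous.

t = 2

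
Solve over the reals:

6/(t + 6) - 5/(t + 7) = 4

t = -7.6559 or t = -5.0941

Multiply both sides by (t + 6)(t + 7):
6(t + 7) - 5(t + 6) = 4(t + 6)(t + 7).
Expand and collect terms: 4t^2 + 51t + 156 = 0.
By the quadratic formula, t = (-51 +/- sqrt(105)) / 8, so t ~= -5.0941 or t ~= -7.6559.
Neither value makes a denominator zero (t != -6, t != -7), so both are valid.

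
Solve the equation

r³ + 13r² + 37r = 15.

Rearrange: r³ + 13r² + 37r - 15 = 0.
Possible rational roots are divisors of -15. Testing r = -5 gives 0, so (r + 5) is a factor.
Divide: r³ + 13r² + 37r - 15 = (r + 5)(r² + 8r - 3).
Apply the quadratic formula to r² + 8r - 3 = 0: r = (-8 ± √76)/2, i.e. r ≈ 0.3589 or r ≈ -8.3589.

r = -8.3589 or r = -5 or r = 0.3589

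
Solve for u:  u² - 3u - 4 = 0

u = -1 or u = 4

Factor: (u - 4)(u + 1) = 0.
So u = 4 or u = -1.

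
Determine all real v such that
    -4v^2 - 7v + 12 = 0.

v = -2.8155 or v = 1.0655

Discriminant: (-7)^2 - 4*(-4)*12 = 241.
Quadratic formula: v = (7 +/- sqrt(241)) / (-8).
So v = -sqrt(241)/8 - 7/8 ~= -2.8155 or v = -7/8 + sqrt(241)/8 ~= 1.0655.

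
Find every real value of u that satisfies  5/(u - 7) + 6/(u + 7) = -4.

u = -8.6304 or u = 5.8804

Multiply both sides by (u - 7)(u + 7):
5(u + 7) + 6(u - 7) = -4(u - 7)(u + 7).
Expand and collect terms: -4u² - 11u + 203 = 0.
By the quadratic formula, u = (11 ± √3369) / -8, so u ≈ -8.6304 or u ≈ 5.8804.
Neither value makes a denominator zero (u ≠ 7, u ≠ -7), so both are valid.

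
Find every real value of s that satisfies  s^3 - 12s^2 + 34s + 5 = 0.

Possible rational roots are divisors of 5. Testing s = 5 gives 0, so (s - 5) is a factor.
Divide: s^3 - 12s^2 + 34s + 5 = (s - 5)(s^2 - 7s - 1).
Apply the quadratic formula to s^2 - 7s - 1 = 0: s = (7 +/- sqrt(53))/2, i.e. s ~= 7.1401 or s ~= -0.1401.

s = -0.1401 or s = 5 or s = 7.1401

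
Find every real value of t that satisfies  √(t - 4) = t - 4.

t = 4 or t = 5

Square both sides: t - 4 = (t - 4)².
Expand and rearrange: t² - 9t + 20 = 0.
Solving gives t = 5 or t = 4.
Check each candidate in the original equation:
  t = 5: √(1) = 1, while t - 4 = 1 — valid.
  t = 4: √(0) = 0, while t - 4 = 0 — valid.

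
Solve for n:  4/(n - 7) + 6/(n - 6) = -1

n = -3.6235 or n = 6.6235

Multiply both sides by (n - 7)(n - 6):
4(n - 6) + 6(n - 7) = -(n - 7)(n - 6).
Expand and collect terms: -n^2 + 3n + 24 = 0.
By the quadratic formula, n = (-3 +/- sqrt(105)) / -2, so n ~= -3.6235 or n ~= 6.6235.
Neither value makes a denominator zero (n != 7, n != 6), so both are valid.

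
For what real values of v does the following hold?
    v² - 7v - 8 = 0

v = -1 or v = 8

Factor: (v - 8)(v + 1) = 0.
So v = 8 or v = -1.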